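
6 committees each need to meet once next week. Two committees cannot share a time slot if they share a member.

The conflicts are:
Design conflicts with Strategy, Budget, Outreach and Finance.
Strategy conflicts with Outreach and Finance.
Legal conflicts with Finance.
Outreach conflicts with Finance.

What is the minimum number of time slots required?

4

Design, Strategy, Outreach, Finance pairwise conflict, so at least 4 time slots are needed.
4 time slots suffice: time slot 1 → {Design, Legal}; time slot 2 → {Budget, Finance}; time slot 3 → {Outreach}; time slot 4 → {Strategy}. No two conflicting committees share a time slot.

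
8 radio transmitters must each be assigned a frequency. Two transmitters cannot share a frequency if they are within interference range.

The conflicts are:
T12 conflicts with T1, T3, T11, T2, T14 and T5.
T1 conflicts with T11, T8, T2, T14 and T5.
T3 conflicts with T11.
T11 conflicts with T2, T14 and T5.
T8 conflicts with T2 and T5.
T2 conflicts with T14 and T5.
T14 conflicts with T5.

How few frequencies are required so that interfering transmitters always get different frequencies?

T12, T1, T11, T2, T14, T5 pairwise conflict, so at least 6 frequencies are needed.
6 frequencies suffice: frequency 1 → {T3, T2}; frequency 2 → {T11, T8}; frequency 3 → {T12}; frequency 4 → {T1}; frequency 5 → {T5}; frequency 6 → {T14}. Each listed conflict is separated.

6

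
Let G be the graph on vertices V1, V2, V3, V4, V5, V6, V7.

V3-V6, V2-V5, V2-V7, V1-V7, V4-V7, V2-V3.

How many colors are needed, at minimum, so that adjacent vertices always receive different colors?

2

V1 and V7 are adjacent, so at least 2 colors are needed.
One proper 2-coloring: V1=B, V2=B, V3=R, V4=B, V5=R, V6=B, V7=R. No two adjacent vertices share a color.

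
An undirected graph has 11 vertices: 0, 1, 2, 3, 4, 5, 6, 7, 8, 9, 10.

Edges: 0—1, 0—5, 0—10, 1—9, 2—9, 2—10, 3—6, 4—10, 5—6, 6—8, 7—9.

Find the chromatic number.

3

The cycle 1-0-10-2-9-1 has odd length 5, so it cannot be 2-colored; at least 3 colors are needed.
A valid assignment using 3 colors: 0=blue, 1=green, 2=blue, 3=blue, 4=blue, 5=green, 6=red, 7=blue, 8=blue, 9=red, 10=red. Each edge has distinct colors on its endpoints.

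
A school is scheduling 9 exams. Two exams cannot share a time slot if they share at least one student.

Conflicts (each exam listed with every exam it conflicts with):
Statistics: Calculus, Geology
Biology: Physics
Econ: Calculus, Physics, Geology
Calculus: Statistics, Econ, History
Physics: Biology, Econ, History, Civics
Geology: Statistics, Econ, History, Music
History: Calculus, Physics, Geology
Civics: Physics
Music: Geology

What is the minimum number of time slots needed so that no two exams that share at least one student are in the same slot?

2

Geology and Music conflict, so at least 2 time slots are needed.
Using 2 time slots: Statistics=2, Biology=2, Econ=2, Calculus=1, Physics=1, Geology=1, History=2, Civics=2, Music=2. Every pair that conflicts lands in different time slots.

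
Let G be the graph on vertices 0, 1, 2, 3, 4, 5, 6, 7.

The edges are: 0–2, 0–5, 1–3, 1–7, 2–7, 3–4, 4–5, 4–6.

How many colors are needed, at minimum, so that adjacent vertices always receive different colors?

3

The cycle 2-0-5-4-3-1-7-2 has odd length 7, so it cannot be 2-colored; at least 3 colors are needed.
3 colors suffice: color red → {0, 4, 7}; color blue → {2, 3, 5, 6}; color green → {1}. No two adjacent vertices share a color.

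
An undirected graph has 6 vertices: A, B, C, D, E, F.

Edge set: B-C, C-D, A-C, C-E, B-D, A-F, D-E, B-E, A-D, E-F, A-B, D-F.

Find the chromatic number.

4

A, B, C, D are pairwise adjacent (a clique of size 4), so at least 4 colors are needed.
4 colors suffice: color 1 → {D}; color 2 → {A, E}; color 3 → {B, F}; color 4 → {C}. Every edge joins two different colors.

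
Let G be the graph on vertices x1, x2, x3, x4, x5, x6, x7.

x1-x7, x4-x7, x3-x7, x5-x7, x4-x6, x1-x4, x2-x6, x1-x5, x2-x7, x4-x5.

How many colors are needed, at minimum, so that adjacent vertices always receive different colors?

4

x1, x4, x5, x7 are pairwise adjacent (a clique of size 4), so at least 4 colors are needed.
4 colors suffice: color R → {x6, x7}; color B → {x2, x3, x4}; color G → {x5}; color Y → {x1}. No two adjacent vertices share a color.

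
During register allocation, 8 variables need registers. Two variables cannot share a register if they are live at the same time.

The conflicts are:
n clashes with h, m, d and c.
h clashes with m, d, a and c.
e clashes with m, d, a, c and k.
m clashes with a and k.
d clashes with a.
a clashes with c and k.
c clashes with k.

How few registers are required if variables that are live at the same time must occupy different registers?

e, m, a, k are mutually in conflict, so at least 4 registers are needed.
4 registers suffice: register 1 → {n, a}; register 2 → {m, d, c}; register 3 → {h, e}; register 4 → {k}. Each listed conflict is separated.

4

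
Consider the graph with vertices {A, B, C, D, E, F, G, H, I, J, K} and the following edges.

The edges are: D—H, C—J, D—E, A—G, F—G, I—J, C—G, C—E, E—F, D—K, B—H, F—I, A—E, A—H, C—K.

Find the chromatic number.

The cycle J-I-F-E-C-J has odd length 5, so it cannot be 2-colored; at least 3 colors are needed.
3 colors suffice: color 1 → {E, G, H, J, K}; color 2 → {A, B, C, D, F}; color 3 → {I}. No two adjacent vertices share a color.

3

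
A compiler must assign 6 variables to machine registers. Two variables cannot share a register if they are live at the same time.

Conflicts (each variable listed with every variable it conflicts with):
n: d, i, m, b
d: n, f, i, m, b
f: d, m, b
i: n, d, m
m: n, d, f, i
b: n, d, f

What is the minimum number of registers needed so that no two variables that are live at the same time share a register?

4

n, d, i, m pairwise conflict, so at least 4 registers are needed.
Using 4 registers: n=2, d=1, f=2, i=4, m=3, b=3. No two conflicting variables share a register.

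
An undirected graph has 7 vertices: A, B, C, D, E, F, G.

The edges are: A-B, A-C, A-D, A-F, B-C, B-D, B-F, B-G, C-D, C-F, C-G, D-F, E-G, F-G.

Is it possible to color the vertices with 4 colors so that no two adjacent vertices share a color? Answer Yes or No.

No

A, B, C, D, F are pairwise adjacent (a clique of size 5), so at least 5 colors are needed.
So 4 colors are not enough.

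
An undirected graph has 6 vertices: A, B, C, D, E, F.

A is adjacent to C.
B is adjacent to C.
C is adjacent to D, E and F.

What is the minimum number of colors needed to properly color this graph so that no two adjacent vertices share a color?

C and F are adjacent, so at least 2 colors are needed.
2 colors suffice: color red → {C}; color blue → {A, B, D, E, F}. Every edge joins two different colors.

2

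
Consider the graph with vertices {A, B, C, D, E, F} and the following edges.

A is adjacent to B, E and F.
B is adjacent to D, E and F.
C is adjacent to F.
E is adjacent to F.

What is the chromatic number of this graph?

4

A, B, E, F form a clique, so at least 4 colors are needed.
4 colors suffice: A=4, B=1, C=1, D=2, E=3, F=2. Every edge joins two different colors.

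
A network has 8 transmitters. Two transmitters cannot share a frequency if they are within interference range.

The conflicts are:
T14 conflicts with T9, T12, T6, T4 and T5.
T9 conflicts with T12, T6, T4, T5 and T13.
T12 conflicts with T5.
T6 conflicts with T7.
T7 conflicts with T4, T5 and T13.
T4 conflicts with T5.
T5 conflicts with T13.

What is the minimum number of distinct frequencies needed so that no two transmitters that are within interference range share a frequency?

T14, T9, T12, T5 are mutually in conflict, so at least 4 frequencies are needed.
4 frequencies suffice: frequency 1 → {T6, T5}; frequency 2 → {T9, T7}; frequency 3 → {T14, T13}; frequency 4 → {T12, T4}. Each listed conflict is separated.

4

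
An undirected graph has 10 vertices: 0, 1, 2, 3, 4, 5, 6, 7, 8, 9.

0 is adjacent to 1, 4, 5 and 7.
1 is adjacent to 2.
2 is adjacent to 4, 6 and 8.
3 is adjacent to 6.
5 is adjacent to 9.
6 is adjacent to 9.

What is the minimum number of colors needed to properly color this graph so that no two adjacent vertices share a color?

2

0 and 7 are adjacent, so at least 2 colors are needed.
One proper 2-coloring: 0=a, 1=b, 2=a, 3=a, 4=b, 5=b, 6=b, 7=b, 8=b, 9=a. Every edge joins two different colors.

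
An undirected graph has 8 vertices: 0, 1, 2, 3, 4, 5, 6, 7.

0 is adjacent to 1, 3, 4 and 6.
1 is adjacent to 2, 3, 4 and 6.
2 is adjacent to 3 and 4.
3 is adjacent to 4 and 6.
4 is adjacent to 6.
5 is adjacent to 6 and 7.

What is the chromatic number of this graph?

5

0, 1, 3, 4, 6 form a clique, so at least 5 colors are needed.
One proper 5-coloring: 0=e, 1=a, 2=c, 3=b, 4=d, 5=a, 6=c, 7=b. Every edge joins two different colors.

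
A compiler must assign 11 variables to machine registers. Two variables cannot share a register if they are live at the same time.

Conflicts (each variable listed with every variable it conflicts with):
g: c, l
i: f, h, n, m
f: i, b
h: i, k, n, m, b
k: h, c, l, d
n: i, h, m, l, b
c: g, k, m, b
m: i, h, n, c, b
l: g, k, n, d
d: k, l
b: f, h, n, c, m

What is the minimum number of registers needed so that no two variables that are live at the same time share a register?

h, n, m, b all conflict with each other, so at least 4 registers are needed.
4 registers suffice: g=1, i=2, f=1, h=4, k=1, n=1, c=4, m=3, l=2, d=3, b=2. Every pair that conflicts lands in different registers.

4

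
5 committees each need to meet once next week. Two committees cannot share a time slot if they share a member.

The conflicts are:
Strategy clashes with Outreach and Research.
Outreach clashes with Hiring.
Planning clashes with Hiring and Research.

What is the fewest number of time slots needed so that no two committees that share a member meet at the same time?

The cycle Research-Strategy-Outreach-Hiring-Planning-Research has odd length 5, so it cannot be 2-colored; at least 3 time slots are needed.
3 time slots suffice: Strategy=2, Outreach=1, Planning=2, Hiring=3, Research=1. Each listed conflict is separated.

3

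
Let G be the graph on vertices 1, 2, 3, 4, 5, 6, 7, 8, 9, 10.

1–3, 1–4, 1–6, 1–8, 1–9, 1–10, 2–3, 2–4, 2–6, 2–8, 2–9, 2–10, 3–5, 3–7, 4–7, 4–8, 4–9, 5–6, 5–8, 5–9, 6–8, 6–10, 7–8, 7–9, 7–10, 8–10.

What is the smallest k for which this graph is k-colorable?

4

2, 6, 8, 10 are pairwise adjacent (a clique of size 4), so at least 4 colors are needed.
4 colors suffice: color red → {3, 8, 9}; color blue → {1, 2, 5, 7}; color green → {4, 10}; color yellow → {6}. Each edge has distinct colors on its endpoints.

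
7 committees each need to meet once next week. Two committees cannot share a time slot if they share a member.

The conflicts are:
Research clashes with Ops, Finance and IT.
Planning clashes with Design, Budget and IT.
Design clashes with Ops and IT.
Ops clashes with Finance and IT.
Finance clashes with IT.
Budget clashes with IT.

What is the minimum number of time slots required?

Research, Ops, Finance, IT are mutually in conflict, so at least 4 time slots are needed.
4 time slots suffice: time slot 1 → {IT}; time slot 2 → {Planning, Ops}; time slot 3 → {Research, Design, Budget}; time slot 4 → {Finance}. Each listed conflict is separated.

4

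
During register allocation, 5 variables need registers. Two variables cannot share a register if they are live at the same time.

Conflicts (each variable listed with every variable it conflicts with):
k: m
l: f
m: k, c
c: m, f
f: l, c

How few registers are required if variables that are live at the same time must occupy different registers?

k and m conflict, so at least 2 registers are needed.
2 registers suffice: k=1, l=1, m=2, c=1, f=2. Each listed conflict is separated.

2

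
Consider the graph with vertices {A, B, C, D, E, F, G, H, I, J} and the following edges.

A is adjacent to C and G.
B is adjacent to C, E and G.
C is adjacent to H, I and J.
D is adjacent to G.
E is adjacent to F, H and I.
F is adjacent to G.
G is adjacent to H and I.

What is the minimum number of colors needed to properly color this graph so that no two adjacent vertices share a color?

A and G are adjacent, so at least 2 colors are needed.
A valid assignment using 2 colors: A=2, B=2, C=1, D=2, E=1, F=2, G=1, H=2, I=2, J=2. Every edge joins two different colors.

2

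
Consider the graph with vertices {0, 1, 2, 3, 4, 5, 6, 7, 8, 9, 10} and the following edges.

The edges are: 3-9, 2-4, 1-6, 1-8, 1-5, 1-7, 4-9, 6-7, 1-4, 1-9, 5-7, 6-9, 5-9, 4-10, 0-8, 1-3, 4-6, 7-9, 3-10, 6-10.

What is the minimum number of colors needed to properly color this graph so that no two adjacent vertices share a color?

1, 5, 7, 9 form a clique, so at least 4 colors are needed.
4 colors suffice: 0=a, 1=a, 2=a, 3=c, 4=d, 5=c, 6=c, 7=d, 8=b, 9=b, 10=a. Every edge joins two different colors.

4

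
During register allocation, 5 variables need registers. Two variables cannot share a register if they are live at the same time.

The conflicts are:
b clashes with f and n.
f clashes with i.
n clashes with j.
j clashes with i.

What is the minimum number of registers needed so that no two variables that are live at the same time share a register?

3

The cycle f-i-j-n-b-f has odd length 5, so it cannot be 2-colored; at least 3 registers are needed.
3 registers suffice: b=1, f=3, n=2, j=1, i=2. No two conflicting variables share a register.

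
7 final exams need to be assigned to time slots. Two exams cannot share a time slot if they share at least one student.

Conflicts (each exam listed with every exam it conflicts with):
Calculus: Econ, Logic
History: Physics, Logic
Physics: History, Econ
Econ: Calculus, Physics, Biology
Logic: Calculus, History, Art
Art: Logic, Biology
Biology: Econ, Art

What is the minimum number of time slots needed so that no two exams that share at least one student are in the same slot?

3

The cycle Econ-Biology-Art-Logic-Calculus-Econ has odd length 5, so it cannot be 2-colored; at least 3 time slots are needed.
Using 3 time slots: Calculus=2, History=3, Physics=2, Econ=1, Logic=1, Art=2, Biology=3. No two conflicting exams share a time slot.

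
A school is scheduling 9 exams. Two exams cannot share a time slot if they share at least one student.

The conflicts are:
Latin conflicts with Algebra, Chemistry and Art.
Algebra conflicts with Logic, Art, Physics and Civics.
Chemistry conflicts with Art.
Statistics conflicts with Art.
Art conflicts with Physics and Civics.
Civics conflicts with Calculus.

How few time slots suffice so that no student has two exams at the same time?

Latin, Algebra, Art are mutually in conflict, so at least 3 time slots are needed.
3 time slots suffice: time slot 1 → {Logic, Art, Calculus}; time slot 2 → {Algebra, Chemistry, Statistics}; time slot 3 → {Latin, Physics, Civics}. No two conflicting exams share a time slot.

3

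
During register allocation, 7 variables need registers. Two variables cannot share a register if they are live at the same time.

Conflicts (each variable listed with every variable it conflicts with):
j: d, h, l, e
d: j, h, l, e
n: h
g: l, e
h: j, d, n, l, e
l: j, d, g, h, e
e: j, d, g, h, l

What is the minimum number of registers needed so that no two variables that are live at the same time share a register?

j, d, h, l, e pairwise conflict, so at least 5 registers are needed.
A valid assignment using 5 registers: j=5, d=4, n=1, g=3, h=3, l=1, e=2. Each listed conflict is separated.

5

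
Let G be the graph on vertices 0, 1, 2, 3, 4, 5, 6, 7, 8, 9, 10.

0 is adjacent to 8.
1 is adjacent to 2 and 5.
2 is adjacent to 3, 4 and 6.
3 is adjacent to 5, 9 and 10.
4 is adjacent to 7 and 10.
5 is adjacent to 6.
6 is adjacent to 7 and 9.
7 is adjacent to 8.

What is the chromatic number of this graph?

2

4 and 10 are adjacent, so at least 2 colors are needed.
A valid assignment using 2 colors: 0=blue, 1=red, 2=blue, 3=red, 4=red, 5=blue, 6=red, 7=blue, 8=red, 9=blue, 10=blue. Every edge joins two different colors.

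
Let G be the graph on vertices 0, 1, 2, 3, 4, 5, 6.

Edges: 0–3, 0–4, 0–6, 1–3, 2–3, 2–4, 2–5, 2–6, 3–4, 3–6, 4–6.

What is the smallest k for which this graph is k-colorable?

4

0, 3, 4, 6 are mutually adjacent (a clique of size 4), so at least 4 colors are needed.
4 colors suffice: 0=c, 1=b, 2=c, 3=a, 4=d, 5=a, 6=b. No two adjacent vertices share a color.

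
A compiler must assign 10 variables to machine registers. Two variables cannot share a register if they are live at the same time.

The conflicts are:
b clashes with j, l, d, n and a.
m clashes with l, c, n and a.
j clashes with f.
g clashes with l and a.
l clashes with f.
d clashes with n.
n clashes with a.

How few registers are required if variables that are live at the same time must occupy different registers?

3

m, n, a are mutually in conflict, so at least 3 registers are needed.
Using 3 registers: b=1, m=1, j=2, g=1, l=2, f=1, d=3, c=2, n=2, a=3. Every pair that conflicts lands in different registers.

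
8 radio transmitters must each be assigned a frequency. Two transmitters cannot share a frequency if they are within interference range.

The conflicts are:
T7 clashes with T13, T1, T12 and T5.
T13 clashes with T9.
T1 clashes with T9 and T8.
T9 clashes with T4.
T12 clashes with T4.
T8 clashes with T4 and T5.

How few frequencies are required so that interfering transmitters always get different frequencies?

The cycle T4-T8-T1-T7-T12-T4 has odd length 5, so it cannot be 2-colored; at least 3 frequencies are needed.
Using 3 frequencies: T7=1, T13=2, T1=2, T9=3, T12=2, T8=3, T4=1, T5=2. Every pair that conflicts lands in different frequencies.

3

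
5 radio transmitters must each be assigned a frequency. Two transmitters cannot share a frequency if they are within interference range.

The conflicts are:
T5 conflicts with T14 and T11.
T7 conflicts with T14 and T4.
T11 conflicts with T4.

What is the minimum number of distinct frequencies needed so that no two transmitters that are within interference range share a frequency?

The cycle T7-T4-T11-T5-T14-T7 has odd length 5, so it cannot be 2-colored; at least 3 frequencies are needed.
3 frequencies suffice: frequency 1 → {T7, T11}; frequency 2 → {T14, T4}; frequency 3 → {T5}. Each listed conflict is separated.

3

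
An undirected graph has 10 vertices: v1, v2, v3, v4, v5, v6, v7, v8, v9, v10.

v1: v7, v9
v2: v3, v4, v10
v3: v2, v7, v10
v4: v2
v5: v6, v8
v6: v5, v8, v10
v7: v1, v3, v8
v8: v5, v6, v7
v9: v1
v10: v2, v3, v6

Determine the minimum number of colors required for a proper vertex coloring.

v2, v3, v10 are mutually adjacent, so at least 3 colors are needed.
3 colors suffice: v1=1, v2=2, v3=3, v4=1, v5=3, v6=2, v7=2, v8=1, v9=2, v10=1. Each edge has distinct colors on its endpoints.

3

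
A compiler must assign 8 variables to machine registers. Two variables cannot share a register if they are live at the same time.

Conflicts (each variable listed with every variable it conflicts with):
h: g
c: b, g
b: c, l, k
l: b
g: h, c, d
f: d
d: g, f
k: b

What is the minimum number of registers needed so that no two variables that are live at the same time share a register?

g and d conflict, so at least 2 registers are needed.
Using 2 registers: h=2, c=2, b=1, l=2, g=1, f=1, d=2, k=2. No two conflicting variables share a register.

2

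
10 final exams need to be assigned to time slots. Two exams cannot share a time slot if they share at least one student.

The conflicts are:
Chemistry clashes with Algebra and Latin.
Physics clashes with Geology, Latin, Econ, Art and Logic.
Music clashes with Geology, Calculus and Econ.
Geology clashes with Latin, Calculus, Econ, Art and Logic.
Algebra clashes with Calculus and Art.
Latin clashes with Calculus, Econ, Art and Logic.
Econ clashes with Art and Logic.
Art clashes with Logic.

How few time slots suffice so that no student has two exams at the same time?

6

Physics, Geology, Latin, Econ, Art, Logic all conflict with each other, so at least 6 time slots are needed.
6 time slots suffice: time slot 1 → {Geology, Algebra}; time slot 2 → {Music, Latin}; time slot 3 → {Chemistry, Calculus, Econ}; time slot 4 → {Art}; time slot 5 → {Physics}; time slot 6 → {Logic}. Each listed conflict is separated.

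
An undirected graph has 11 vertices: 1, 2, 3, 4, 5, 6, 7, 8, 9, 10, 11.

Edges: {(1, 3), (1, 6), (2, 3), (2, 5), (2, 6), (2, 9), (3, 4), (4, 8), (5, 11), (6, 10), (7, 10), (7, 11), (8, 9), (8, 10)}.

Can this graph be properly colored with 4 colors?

Yes

The chromatic number is 3. The cycle 4-3-2-9-8-4 has odd length 5, so it cannot be 2-colored; at least 3 colors are needed.
3 colors suffice: color red → {1, 2, 4, 10, 11}; color blue → {3, 5, 6, 7, 8}; color green → {9}.
Since 4 ≥ 3, a proper 4-coloring certainly exists.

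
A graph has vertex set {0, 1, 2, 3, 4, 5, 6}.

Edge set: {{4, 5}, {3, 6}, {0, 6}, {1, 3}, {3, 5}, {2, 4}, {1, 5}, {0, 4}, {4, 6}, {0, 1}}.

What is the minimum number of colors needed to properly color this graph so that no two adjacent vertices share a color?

0, 4, 6 are mutually adjacent, so at least 3 colors are needed.
A valid assignment using 3 colors: 0=green, 1=red, 2=blue, 3=green, 4=red, 5=blue, 6=blue. No two adjacent vertices share a color.

3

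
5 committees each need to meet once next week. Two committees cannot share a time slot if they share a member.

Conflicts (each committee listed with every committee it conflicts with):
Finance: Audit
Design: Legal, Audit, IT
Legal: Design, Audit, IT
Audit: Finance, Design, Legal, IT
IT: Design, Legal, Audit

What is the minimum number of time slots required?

Design, Legal, Audit, IT pairwise conflict, so at least 4 time slots are needed.
4 time slots suffice: Finance=2, Design=3, Legal=4, Audit=1, IT=2. Each listed conflict is separated.

4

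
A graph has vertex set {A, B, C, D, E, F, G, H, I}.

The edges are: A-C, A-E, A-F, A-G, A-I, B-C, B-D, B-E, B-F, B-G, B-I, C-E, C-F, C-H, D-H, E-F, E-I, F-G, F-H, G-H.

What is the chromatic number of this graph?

A, C, E, F form a clique, so at least 4 colors are needed.
4 colors suffice: color 1 → {D, F, I}; color 2 → {A, B, H}; color 3 → {C, G}; color 4 → {E}. Each edge has distinct colors on its endpoints.

4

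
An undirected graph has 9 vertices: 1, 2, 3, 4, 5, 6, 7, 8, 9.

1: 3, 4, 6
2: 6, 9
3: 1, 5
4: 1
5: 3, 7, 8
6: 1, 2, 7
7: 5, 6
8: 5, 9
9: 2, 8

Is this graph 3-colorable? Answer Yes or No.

The chromatic number is 3. The cycle 3-5-7-6-1-3 has odd length 5, so it cannot be 2-colored; at least 3 colors are needed.
3 colors suffice: color red → {4, 5, 6, 9}; color blue → {1, 2, 7, 8}; color green → {3}.
That is already a proper 3-coloring.

Yes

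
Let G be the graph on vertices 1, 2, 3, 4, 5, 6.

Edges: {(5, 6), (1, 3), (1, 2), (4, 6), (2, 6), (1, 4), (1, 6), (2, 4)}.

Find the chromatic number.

4

1, 2, 4, 6 are mutually adjacent (a clique of size 4), so at least 4 colors are needed.
4 colors suffice: color a → {3, 6}; color b → {1, 5}; color c → {4}; color d → {2}. Each edge has distinct colors on its endpoints.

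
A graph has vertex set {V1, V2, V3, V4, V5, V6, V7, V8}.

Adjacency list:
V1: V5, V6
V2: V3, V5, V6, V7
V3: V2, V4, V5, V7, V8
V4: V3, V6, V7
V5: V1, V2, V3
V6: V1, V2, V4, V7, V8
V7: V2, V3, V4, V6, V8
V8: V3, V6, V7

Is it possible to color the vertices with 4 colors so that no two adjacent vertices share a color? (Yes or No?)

Yes

The chromatic number is 3. V2, V3, V5 form a triangle, so at least 3 colors are needed.
3 colors suffice: color R → {V3, V6}; color B → {V5, V7}; color G → {V1, V2, V4, V8}.
Since 4 ≥ 3, a proper 4-coloring certainly exists.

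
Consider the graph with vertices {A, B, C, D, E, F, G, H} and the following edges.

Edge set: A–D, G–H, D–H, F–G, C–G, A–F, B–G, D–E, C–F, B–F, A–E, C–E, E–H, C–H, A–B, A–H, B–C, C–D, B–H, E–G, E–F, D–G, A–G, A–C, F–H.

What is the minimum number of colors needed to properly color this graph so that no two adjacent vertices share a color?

A, C, E, F, G, H form a clique, so at least 6 colors are needed.
6 colors suffice: color 1 → {C}; color 2 → {G}; color 3 → {A}; color 4 → {H}; color 5 → {D, F}; color 6 → {B, E}. No two adjacent vertices share a color.

6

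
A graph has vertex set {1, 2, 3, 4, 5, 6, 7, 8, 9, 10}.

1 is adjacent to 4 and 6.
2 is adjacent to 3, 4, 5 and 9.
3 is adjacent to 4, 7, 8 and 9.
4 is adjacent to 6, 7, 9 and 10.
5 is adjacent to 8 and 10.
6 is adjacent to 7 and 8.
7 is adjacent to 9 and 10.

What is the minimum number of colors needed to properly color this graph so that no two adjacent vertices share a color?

4

3, 4, 7, 9 form a clique, so at least 4 colors are needed.
A valid assignment using 4 colors: 1=blue, 2=blue, 3=green, 4=red, 5=red, 6=green, 7=blue, 8=blue, 9=yellow, 10=green. Each edge has distinct colors on its endpoints.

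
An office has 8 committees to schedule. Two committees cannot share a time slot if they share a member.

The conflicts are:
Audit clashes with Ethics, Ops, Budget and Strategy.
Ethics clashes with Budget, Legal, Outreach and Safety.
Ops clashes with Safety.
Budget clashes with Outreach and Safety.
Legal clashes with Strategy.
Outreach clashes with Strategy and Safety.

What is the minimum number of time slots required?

4

Ethics, Budget, Outreach, Safety are mutually in conflict, so at least 4 time slots are needed.
4 time slots suffice: time slot 1 → {Ethics, Ops, Strategy}; time slot 2 → {Audit, Legal, Outreach}; time slot 3 → {Safety}; time slot 4 → {Budget}. Every pair that conflicts lands in different time slots.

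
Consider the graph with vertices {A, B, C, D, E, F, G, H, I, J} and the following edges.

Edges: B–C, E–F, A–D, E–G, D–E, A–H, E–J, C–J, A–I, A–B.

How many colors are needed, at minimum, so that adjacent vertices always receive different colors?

D and E are adjacent, so at least 2 colors are needed.
2 colors suffice: A=red, B=blue, C=red, D=blue, E=red, F=blue, G=blue, H=blue, I=blue, J=blue. Each edge has distinct colors on its endpoints.

2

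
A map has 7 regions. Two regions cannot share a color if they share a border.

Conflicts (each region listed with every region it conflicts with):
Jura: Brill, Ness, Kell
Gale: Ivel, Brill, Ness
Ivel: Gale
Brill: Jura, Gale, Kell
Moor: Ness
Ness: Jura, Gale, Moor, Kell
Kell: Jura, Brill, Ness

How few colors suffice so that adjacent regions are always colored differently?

Jura, Ness, Kell pairwise conflict, so at least 3 colors are needed.
One proper 3-coloring: Jura=2, Gale=2, Ivel=1, Brill=1, Moor=2, Ness=1, Kell=3. Each listed conflict is separated.

3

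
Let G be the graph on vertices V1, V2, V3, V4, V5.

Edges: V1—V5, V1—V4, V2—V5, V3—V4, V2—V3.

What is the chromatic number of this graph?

3

The cycle V1-V4-V3-V2-V5-V1 has odd length 5, so it cannot be 2-colored; at least 3 colors are needed.
3 colors suffice: color 1 → {V3, V5}; color 2 → {V2, V4}; color 3 → {V1}. Every edge joins two different colors.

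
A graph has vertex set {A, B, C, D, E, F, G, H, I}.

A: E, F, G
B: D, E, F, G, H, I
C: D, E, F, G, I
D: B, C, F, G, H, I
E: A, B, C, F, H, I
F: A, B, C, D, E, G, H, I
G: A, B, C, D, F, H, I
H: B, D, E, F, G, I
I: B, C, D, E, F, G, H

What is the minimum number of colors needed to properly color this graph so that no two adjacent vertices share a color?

B, D, F, G, H, I form a clique, so at least 6 colors are needed.
A valid assignment using 6 colors: A=3, B=6, C=5, D=4, E=2, F=1, G=2, H=5, I=3. No two adjacent vertices share a color.

6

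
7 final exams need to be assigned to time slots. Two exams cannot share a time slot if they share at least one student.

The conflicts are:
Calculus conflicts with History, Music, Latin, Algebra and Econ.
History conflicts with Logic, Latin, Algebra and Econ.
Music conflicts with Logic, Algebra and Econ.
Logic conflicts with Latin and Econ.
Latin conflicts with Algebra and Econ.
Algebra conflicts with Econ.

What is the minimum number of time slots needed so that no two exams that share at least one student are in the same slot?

5

Calculus, History, Latin, Algebra, Econ are mutually in conflict, so at least 5 time slots are needed.
5 time slots suffice: Calculus=3, History=2, Music=2, Logic=3, Latin=4, Algebra=5, Econ=1. No two conflicting exams share a time slot.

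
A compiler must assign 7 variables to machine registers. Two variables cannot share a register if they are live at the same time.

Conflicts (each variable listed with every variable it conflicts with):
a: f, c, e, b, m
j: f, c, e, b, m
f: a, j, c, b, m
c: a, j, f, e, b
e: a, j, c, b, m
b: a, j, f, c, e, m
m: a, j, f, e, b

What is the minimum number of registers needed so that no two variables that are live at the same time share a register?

4

j, c, e, b all conflict with each other, so at least 4 registers are needed.
Using 4 registers: a=3, j=3, f=4, c=2, e=4, b=1, m=2. Every pair that conflicts lands in different registers.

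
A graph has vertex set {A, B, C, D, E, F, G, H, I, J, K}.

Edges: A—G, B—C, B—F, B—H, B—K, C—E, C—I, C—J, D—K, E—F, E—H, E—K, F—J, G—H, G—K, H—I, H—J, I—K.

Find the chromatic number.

B and F are adjacent, so at least 2 colors are needed.
2 colors suffice: color 1 → {A, C, F, H, K}; color 2 → {B, D, E, G, I, J}. Every edge joins two different colors.

2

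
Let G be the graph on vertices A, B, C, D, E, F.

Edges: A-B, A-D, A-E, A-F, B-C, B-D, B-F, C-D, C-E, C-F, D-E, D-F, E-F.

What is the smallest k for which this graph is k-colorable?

A, B, D, F form a clique, so at least 4 colors are needed.
4 colors suffice: color red → {F}; color blue → {D}; color green → {B, E}; color yellow → {A, C}. Each edge has distinct colors on its endpoints.

4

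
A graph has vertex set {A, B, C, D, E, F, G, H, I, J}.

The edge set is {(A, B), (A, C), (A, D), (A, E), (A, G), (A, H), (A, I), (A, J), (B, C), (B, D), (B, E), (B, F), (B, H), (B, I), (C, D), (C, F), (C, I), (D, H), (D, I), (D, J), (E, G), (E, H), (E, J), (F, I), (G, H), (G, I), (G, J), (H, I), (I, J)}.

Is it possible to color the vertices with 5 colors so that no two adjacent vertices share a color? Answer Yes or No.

Yes

The chromatic number is 5. A, B, C, D, I are mutually adjacent (a clique of size 5), so at least 5 colors are needed.
5 colors suffice: A=1, B=3, C=4, D=5, E=2, F=1, G=5, H=4, I=2, J=3.
That is already a proper 5-coloring.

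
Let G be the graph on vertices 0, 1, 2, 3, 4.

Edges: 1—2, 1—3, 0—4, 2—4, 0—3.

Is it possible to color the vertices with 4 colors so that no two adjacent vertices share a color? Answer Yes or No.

Yes

The chromatic number is 3. The cycle 3-1-2-4-0-3 has odd length 5, so it cannot be 2-colored; at least 3 colors are needed.
3 colors suffice: color red → {2, 3}; color blue → {1, 4}; color green → {0}.
Since 4 ≥ 3, a proper 4-coloring certainly exists.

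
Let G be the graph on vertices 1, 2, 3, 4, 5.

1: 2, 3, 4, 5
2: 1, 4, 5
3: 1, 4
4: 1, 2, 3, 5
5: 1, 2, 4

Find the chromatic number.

1, 2, 4, 5 form a clique, so at least 4 colors are needed.
4 colors suffice: color a → {1}; color b → {4}; color c → {3, 5}; color d → {2}. Every edge joins two different colors.

4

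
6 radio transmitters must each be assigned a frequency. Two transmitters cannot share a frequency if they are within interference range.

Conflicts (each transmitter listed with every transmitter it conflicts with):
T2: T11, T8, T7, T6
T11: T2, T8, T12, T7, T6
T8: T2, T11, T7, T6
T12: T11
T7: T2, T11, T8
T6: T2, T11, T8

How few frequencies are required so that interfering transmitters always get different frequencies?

T2, T11, T8, T7 all conflict with each other, so at least 4 frequencies are needed.
4 frequencies suffice: T2=2, T11=1, T8=3, T12=2, T7=4, T6=4. Every pair that conflicts lands in different frequencies.

4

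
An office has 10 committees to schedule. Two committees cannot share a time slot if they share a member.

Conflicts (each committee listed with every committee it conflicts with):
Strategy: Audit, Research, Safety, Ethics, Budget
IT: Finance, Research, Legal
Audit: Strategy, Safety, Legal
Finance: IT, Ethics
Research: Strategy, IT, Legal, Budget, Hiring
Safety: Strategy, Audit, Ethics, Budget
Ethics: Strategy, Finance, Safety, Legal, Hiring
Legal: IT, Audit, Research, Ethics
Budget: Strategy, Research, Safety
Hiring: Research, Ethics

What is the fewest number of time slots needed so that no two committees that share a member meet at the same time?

Strategy, Audit, Safety pairwise conflict, so at least 3 time slots are needed.
3 time slots suffice: time slot 1 → {Strategy, Finance, Legal, Hiring}; time slot 2 → {Research, Safety}; time slot 3 → {IT, Audit, Ethics, Budget}. No two conflicting committees share a time slot.

3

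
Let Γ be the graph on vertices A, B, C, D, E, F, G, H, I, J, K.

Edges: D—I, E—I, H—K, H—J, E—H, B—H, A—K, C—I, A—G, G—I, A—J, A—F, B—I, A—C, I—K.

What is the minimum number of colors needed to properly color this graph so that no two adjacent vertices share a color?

B and H are adjacent, so at least 2 colors are needed.
2 colors suffice: color 1 → {A, H, I}; color 2 → {B, C, D, E, F, G, J, K}. No two adjacent vertices share a color.

2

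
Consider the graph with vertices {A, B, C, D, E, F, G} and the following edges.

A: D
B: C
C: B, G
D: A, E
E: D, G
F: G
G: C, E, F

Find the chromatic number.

2

F and G are adjacent, so at least 2 colors are needed.
2 colors suffice: color 1 → {B, D, G}; color 2 → {A, C, E, F}. Each edge has distinct colors on its endpoints.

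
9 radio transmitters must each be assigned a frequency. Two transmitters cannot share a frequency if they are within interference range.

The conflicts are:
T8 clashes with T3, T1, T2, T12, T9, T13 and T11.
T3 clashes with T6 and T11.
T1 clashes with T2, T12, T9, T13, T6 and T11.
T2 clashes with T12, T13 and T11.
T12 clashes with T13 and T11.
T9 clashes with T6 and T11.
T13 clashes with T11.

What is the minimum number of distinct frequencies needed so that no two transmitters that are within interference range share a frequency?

6

T8, T1, T2, T12, T13, T11 pairwise conflict, so at least 6 frequencies are needed.
6 frequencies suffice: frequency 1 → {T8, T6}; frequency 2 → {T11}; frequency 3 → {T3, T1}; frequency 4 → {T12, T9}; frequency 5 → {T13}; frequency 6 → {T2}. No two conflicting transmitters share a frequency.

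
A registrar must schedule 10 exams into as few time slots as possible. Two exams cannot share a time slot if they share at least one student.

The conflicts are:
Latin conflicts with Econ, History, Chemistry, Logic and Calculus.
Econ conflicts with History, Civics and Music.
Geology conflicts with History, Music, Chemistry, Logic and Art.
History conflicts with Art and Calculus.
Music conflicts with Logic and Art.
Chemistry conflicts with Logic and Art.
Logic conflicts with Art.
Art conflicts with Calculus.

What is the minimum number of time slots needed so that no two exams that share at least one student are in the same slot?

4

Geology, Chemistry, Logic, Art are mutually in conflict, so at least 4 time slots are needed.
4 time slots suffice: Latin=1, Econ=2, Geology=2, History=3, Civics=1, Music=4, Chemistry=4, Logic=3, Art=1, Calculus=2. Every pair that conflicts lands in different time slots.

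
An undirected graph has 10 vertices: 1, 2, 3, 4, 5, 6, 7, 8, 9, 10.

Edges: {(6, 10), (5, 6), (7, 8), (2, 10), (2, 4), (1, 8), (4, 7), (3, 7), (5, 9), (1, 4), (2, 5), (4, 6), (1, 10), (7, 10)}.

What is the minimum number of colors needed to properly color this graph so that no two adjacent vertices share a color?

2

4 and 7 are adjacent, so at least 2 colors are needed.
2 colors suffice: color a → {3, 4, 5, 8, 10}; color b → {1, 2, 6, 7, 9}. No two adjacent vertices share a color.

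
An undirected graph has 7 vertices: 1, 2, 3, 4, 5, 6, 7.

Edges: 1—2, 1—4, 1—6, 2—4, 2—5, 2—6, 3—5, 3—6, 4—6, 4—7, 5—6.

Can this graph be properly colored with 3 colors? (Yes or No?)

No

1, 2, 4, 6 are pairwise adjacent (a clique of size 4), so at least 4 colors are needed.
So 3 colors are not enough.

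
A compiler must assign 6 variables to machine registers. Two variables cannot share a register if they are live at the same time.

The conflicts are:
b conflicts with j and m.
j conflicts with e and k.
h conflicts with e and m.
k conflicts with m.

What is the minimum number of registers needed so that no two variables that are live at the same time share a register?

3

The cycle j-e-h-m-k-j has odd length 5, so it cannot be 2-colored; at least 3 registers are needed.
3 registers suffice: b=2, j=1, h=2, e=3, k=2, m=1. Each listed conflict is separated.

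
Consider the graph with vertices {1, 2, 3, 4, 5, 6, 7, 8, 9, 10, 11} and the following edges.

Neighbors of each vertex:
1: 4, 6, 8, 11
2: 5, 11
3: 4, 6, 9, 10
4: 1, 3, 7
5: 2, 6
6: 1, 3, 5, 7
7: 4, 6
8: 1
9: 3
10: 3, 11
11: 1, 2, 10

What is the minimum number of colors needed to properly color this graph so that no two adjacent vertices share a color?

3

The cycle 3-4-1-11-10-3 has odd length 5, so it cannot be 2-colored; at least 3 colors are needed.
3 colors suffice: 1=a, 2=c, 3=a, 4=b, 5=a, 6=b, 7=a, 8=b, 9=b, 10=c, 11=b. No two adjacent vertices share a color.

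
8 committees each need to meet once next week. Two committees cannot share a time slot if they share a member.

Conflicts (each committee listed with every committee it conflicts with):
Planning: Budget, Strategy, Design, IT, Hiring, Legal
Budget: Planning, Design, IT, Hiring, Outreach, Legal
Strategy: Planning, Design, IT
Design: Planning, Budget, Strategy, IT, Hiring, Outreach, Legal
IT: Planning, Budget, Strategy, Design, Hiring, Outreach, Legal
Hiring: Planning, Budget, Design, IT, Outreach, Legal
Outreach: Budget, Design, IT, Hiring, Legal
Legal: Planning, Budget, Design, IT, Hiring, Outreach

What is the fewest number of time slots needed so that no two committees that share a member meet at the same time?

Planning, Budget, Design, IT, Hiring, Legal are mutually in conflict, so at least 6 time slots are needed.
Using 6 time slots: Planning=5, Budget=6, Strategy=3, Design=1, IT=2, Hiring=4, Outreach=5, Legal=3. No two conflicting committees share a time slot.

6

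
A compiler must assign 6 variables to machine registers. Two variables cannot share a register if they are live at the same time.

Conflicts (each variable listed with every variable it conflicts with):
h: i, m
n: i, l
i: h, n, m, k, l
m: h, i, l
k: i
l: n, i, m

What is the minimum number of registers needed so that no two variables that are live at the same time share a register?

3

n, i, l are mutually in conflict, so at least 3 registers are needed.
3 registers suffice: register 1 → {i}; register 2 → {h, k, l}; register 3 → {n, m}. Each listed conflict is separated.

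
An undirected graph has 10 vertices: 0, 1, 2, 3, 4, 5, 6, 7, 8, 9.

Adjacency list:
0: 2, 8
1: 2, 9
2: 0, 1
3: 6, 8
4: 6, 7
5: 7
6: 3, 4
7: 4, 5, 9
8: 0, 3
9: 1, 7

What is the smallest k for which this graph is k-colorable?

3

The cycle 2-1-9-7-4-6-3-8-0-2 has odd length 9, so it cannot be 2-colored; at least 3 colors are needed.
3 colors suffice: color a → {2, 6, 7, 8}; color b → {0, 3, 4, 5, 9}; color c → {1}. No two adjacent vertices share a color.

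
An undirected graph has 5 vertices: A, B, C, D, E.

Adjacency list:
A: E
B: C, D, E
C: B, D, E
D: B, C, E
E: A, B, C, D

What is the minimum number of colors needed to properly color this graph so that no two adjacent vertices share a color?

B, C, D, E are pairwise adjacent (a clique of size 4), so at least 4 colors are needed.
4 colors suffice: color 1 → {E}; color 2 → {A, C}; color 3 → {D}; color 4 → {B}. Every edge joins two different colors.

4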